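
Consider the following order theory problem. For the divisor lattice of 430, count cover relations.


A cover relation a -< b holds when a < b with no c strictly between.
Cover relations:
  1 -< 2
  1 -< 5
  1 -< 43
  2 -< 10
  2 -< 86
  5 -< 10
  5 -< 215
  10 -< 430
  ...4 more
Total: 12


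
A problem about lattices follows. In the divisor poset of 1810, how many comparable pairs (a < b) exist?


A comparable pair {a,b} has a < b or b < a in the order.
Count unordered pairs where one element is strictly below the other.
Examples: {1,2}, {1,5}, {1,10}, {1,181}, ...
Total comparable pairs: 19


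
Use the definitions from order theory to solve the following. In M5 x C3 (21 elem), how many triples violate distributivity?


Distributive law: a ^ (b v c) = (a ^ b) v (a ^ c).
Check all 21^3 = 9261 ordered triples (a,b,c).
  e.g. a=(a1,0), b=(a2,0), c=(a3,0): lhs=(a1,0) != rhs=(0,0)
  e.g. a=(a1,0), b=(a2,0), c=(a3,1): lhs=(a1,0) != rhs=(0,0)
Total violating triples: 1620


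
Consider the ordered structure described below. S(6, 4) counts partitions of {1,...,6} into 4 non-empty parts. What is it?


S(n,k) = k*S(n-1,k) + S(n-1,k-1).
S(5,4) = 10, S(5,3) = 25
S(6,4) = 4*10 + 25 = 40 + 25
S(6,4) = 65


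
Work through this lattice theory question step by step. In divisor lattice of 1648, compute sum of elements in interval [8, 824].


Interval [8,824] in divisors of 1648: [8, 824]
Sum = 832


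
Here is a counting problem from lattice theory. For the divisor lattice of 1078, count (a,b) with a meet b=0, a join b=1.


Complement pair (a,b): a meet b = bottom, a join b = top.
Here: gcd(a,b)=1 and lcm(a,b)=1078, i.e. a*b=1078 with a,b coprime.
Pairs found: (1,1078), (2,539), (11,98), (22,49), ... (4 more)
Total ordered pairs: 8


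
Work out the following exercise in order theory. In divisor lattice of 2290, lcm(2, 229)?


Join=lcm.
gcd(2,229)=1
lcm=458


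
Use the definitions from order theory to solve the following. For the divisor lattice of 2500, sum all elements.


sigma(n) = sum of divisors.
Divisors of 2500: [1, 2, 4, 5, 10, 20, 25, 50, 100, 125, 250, 500, 625, 1250, 2500]
Sum = 5467


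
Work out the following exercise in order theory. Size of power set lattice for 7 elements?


Power set = 2^n.
2^7 = 128


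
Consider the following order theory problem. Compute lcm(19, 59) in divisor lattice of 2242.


In a divisor lattice, join = lcm (least common multiple).
gcd(19,59) = 1
lcm(19,59) = 19*59/gcd = 1121/1 = 1121


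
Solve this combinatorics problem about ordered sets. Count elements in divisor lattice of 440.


Divisors of 440: [1, 2, 4, 5, 8, 10, 11, 20, 22, 40, 44, 55, 88, 110, 220, 440]
Count: 16


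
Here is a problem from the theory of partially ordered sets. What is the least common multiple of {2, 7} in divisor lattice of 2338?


In a divisor lattice, join = lcm (least common multiple).
Compute lcm iteratively: start with first element, then lcm(current, next).
Elements: [2, 7]
lcm(2,7) = 14
Final lcm = 14


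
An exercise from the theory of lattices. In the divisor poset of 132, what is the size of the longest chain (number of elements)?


A chain is a totally ordered subset; we count the number of elements in a maximum chain.
Compute, for each element x, the size of the longest chain ending at x:
  1: 1
  2: 2
  3: 2
  11: 2
  4: 3
  6: 3
  ...
A maximum chain: 1 < 2 < 4 < 12 < 132
Number of elements in the longest chain: 5


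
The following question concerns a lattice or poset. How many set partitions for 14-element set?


B(n) = number of set partitions of an n-element set.
B(n) satisfies the recurrence: B(n+1) = sum_k C(n,k)*B(k).
B(14) = 190899322


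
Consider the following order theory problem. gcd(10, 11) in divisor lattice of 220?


Meet=gcd.
gcd(10,11)=1


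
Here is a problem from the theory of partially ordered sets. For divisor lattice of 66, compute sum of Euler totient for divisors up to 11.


Divisors of 66 up to 11: [1, 2, 3, 6, 11]
phi values: [1, 1, 2, 2, 10]
Sum = 16


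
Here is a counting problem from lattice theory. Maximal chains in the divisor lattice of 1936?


A maximal chain goes from the minimum element to a maximal element via cover relations.
Counting all min-to-max paths in the cover graph.
Total maximal chains: 15


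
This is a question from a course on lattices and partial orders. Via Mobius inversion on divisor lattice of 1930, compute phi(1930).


phi(n) = n * prod_{p|n} (1 - 1/p).
Prime divisors of 1930: [2, 5, 193]
phi(1930) = 1930 * (1 - 1/2) * (1 - 1/5) * (1 - 1/193)
phi(1930) = 768


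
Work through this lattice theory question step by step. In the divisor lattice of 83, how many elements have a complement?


An element a is complemented if some b has a meet b = bottom, a join b = top.
a is complemented iff gcd(a, n/a)=1, i.e. a is a unitary divisor of 83.
Complemented elements: 1, 83
Count: 2


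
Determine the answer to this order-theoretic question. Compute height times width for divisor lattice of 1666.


Height = length of longest chain minus 1; width = size of largest antichain.
A maximum chain: 1 | 17 | 119 | 833 | 1666  (height 4).
A maximum antichain: {14, 34, 49, 119}  (width 4).
Product = 4 * 4 = 16


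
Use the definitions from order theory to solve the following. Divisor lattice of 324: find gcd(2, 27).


In a divisor lattice, meet = gcd (greatest common divisor).
By Euclidean algorithm or factoring: gcd(2,27) = 1


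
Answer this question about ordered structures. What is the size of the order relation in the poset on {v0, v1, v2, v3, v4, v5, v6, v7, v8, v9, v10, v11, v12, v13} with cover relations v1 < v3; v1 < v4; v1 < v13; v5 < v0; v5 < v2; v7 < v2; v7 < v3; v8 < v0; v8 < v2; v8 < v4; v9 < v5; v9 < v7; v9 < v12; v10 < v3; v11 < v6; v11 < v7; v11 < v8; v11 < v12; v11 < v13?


The order relation is {(a,b) : a <= b}, reflexive so it includes (a,a).
Examples: (v0,v0), (v1,v1), (v1,v13), (v1,v3), (v1,v4), ...
Total ordered pairs: 40


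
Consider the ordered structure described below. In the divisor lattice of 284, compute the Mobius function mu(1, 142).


In a divisor lattice, mu(a,b) = mu(b/a) where mu is the classical Mobius function.
b/a = 142/1 = 142
Prime factorization of 142: primes [2, 71]
142 is squarefree with 2 prime factor(s), so mu(142) = (-1)^2 = 1


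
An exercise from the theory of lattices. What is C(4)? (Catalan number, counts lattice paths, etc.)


C(n) = C(2n, n) / (n+1).
C(8, 4) = 70
C(4) = 70 / 5 = 14


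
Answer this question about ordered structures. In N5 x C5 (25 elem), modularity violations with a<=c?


Modular law: if a <= c then a v (b ^ c) = (a v b) ^ c.
Check all triples (a,b,c) with a <= c among 25 elements.
  e.g. a=(a,0), b=(c,0), c=(b,0): lhs=(a,0) != rhs=(b,0)
  e.g. a=(a,0), b=(c,1), c=(b,0): lhs=(a,0) != rhs=(b,0)
Total violating triples: 75


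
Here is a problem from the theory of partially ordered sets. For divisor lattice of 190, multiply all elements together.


Divisors of 190: [1, 2, 5, 10, 19, 38, 95, 190]
Product = n^(d(n)/2) = 190^(8/2)
Product = 1303210000


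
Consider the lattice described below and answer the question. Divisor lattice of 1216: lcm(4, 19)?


Join=lcm.
gcd(4,19)=1
lcm=76


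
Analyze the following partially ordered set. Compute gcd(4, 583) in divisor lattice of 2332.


In a divisor lattice, meet = gcd (greatest common divisor).
By Euclidean algorithm or factoring: gcd(4,583) = 1


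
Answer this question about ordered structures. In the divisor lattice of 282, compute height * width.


Height = length of longest chain minus 1; width = size of largest antichain.
A maximum chain: 1 | 47 | 141 | 282  (height 3).
A maximum antichain: {2, 3, 47}  (width 3).
Product = 3 * 3 = 9


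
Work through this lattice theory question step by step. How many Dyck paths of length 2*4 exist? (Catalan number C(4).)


C(n) = C(2n, n) / (n+1).
C(8, 4) = 70
C(4) = 70 / 5 = 14


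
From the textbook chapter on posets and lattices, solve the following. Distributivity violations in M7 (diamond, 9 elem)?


Distributive law: a ^ (b v c) = (a ^ b) v (a ^ c).
Check all 9^3 = 729 ordered triples (a,b,c).
  e.g. a=a1, b=a2, c=a3: lhs=a1 != rhs=0
  e.g. a=a1, b=a2, c=a4: lhs=a1 != rhs=0
Total violating triples: 210


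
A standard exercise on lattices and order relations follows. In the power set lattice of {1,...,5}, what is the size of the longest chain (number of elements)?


A chain is a totally ordered subset; we count the number of elements in a maximum chain.
Compute, for each element x, the size of the longest chain ending at x:
  {}: 1
  {1}: 2
  {2}: 2
  {3}: 2
  {4}: 2
  {5}: 2
  ...
A maximum chain: {} < {1} < {1,2} < {1,2,3} < {1,2,3,4} < {1,2,3,4,5}
Number of elements in the longest chain: 6


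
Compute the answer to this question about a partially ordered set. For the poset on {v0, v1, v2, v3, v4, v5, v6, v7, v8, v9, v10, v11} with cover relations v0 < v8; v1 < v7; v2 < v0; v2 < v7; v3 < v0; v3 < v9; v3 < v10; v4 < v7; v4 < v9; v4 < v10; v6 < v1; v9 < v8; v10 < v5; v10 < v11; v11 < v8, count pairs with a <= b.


The order relation is {(a,b) : a <= b}, reflexive so it includes (a,a).
Examples: (v0,v0), (v0,v8), (v1,v1), (v1,v7), (v10,v10), ...
Total ordered pairs: 36


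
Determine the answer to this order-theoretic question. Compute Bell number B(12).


B(n) = number of set partitions of an n-element set.
B(n) satisfies the recurrence: B(n+1) = sum_k C(n,k)*B(k).
B(12) = 4213597


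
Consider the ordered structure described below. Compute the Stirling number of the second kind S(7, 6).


S(n,k) = k*S(n-1,k) + S(n-1,k-1).
S(6,6) = 1, S(6,5) = 15
S(7,6) = 6*1 + 15 = 6 + 15
S(7,6) = 21


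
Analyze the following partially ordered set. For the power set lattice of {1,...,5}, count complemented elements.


An element a is complemented if some b has a meet b = bottom, a join b = top.
every subset A has complement S\A, so all elements are complemented.
Complemented elements: {}, {1}, {2}, {3}, {4}, {5}, ... (26 more)
Count: 32


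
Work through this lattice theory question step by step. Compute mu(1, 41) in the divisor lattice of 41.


In a divisor lattice, mu(a,b) = mu(b/a) where mu is the classical Mobius function.
b/a = 41/1 = 41
Prime factorization of 41: primes [41]
41 is squarefree with 1 prime factor(s), so mu(41) = (-1)^1 = -1


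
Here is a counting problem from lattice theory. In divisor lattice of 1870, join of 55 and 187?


In a divisor lattice, join = lcm (least common multiple).
gcd(55,187) = 11
lcm(55,187) = 55*187/gcd = 10285/11 = 935


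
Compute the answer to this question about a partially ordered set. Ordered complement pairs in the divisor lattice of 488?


Complement pair (a,b): a meet b = bottom, a join b = top.
Here: gcd(a,b)=1 and lcm(a,b)=488, i.e. a*b=488 with a,b coprime.
Pairs found: (1,488), (8,61), (61,8), (488,1)
Total ordered pairs: 4


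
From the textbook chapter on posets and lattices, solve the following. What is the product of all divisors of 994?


Divisors of 994: [1, 2, 7, 14, 71, 142, 497, 994]
Product = n^(d(n)/2) = 994^(8/2)
Product = 976215137296


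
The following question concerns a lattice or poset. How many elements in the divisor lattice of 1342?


Divisors of 1342: [1, 2, 11, 22, 61, 122, 671, 1342]
Count: 8


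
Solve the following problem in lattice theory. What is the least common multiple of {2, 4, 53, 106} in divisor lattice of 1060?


In a divisor lattice, join = lcm (least common multiple).
Compute lcm iteratively: start with first element, then lcm(current, next).
Elements: [2, 4, 53, 106]
lcm(2,4) = 4
lcm(4,53) = 212
lcm(212,106) = 212
Final lcm = 212


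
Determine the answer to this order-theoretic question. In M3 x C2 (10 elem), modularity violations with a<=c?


Modular law: if a <= c then a v (b ^ c) = (a v b) ^ c.
Check all triples (a,b,c) with a <= c among 10 elements.
This lattice is modular (diamonds M_m and their chain-products are modular).
Total violating triples: 0


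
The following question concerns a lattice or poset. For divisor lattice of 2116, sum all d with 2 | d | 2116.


Interval [2,2116] in divisors of 2116: [2, 4, 46, 92, 1058, 2116]
Sum = 3318


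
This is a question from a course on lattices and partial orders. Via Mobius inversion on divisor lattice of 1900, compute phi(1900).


phi(n) = n * prod_{p|n} (1 - 1/p).
Prime divisors of 1900: [2, 5, 19]
phi(1900) = 1900 * (1 - 1/2) * (1 - 1/5) * (1 - 1/19)
phi(1900) = 720


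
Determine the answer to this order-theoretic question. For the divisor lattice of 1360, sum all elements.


sigma(n) = sum of divisors.
Divisors of 1360: [1, 2, 4, 5, 8, 10, 16, 17, 20, 34, 40, 68, 80, 85, 136, 170, 272, 340, 680, 1360]
Sum = 3348


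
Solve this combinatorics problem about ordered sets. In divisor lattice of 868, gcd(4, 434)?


Meet=gcd.
gcd(4,434)=2


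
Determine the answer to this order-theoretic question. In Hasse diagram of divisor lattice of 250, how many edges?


A cover relation a -< b holds when a < b with no c strictly between.
Cover relations:
  1 -< 2
  1 -< 5
  2 -< 10
  5 -< 10
  5 -< 25
  10 -< 50
  25 -< 50
  25 -< 125
  ...2 more
Total: 10


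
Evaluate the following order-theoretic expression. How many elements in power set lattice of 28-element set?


Power set = 2^n.
2^28 = 268435456


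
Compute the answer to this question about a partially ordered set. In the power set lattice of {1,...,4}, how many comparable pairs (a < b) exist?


A comparable pair {a,b} has a < b or b < a in the order.
Count unordered pairs where one element is strictly below the other.
Examples: {{},{1}}, {{},{2}}, {{},{3}}, {{},{4}}, ...
Total comparable pairs: 65


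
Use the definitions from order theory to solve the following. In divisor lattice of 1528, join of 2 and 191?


In a divisor lattice, join = lcm (least common multiple).
gcd(2,191) = 1
lcm(2,191) = 2*191/gcd = 382/1 = 382


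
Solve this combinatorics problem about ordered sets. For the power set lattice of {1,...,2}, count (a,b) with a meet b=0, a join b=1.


Complement pair (a,b): a meet b = bottom, a join b = top.
Here: A intersect B = {} and A union B = {1,...,2}.
Pairs found: ({},{1,2}), ({1},{2}), ({2},{1}), ({1,2},{})
Total ordered pairs: 4


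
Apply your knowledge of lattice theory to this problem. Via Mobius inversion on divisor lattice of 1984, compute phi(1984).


phi(n) = n * prod_{p|n} (1 - 1/p).
Prime divisors of 1984: [2, 31]
phi(1984) = 1984 * (1 - 1/2) * (1 - 1/31)
phi(1984) = 960


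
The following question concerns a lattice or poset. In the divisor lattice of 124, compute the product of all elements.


Divisors of 124: [1, 2, 4, 31, 62, 124]
Product = n^(d(n)/2) = 124^(6/2)
Product = 1906624


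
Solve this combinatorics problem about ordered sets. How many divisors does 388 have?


Divisors of 388: [1, 2, 4, 97, 194, 388]
Count: 6


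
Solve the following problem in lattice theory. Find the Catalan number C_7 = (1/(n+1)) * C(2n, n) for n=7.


C(n) = C(2n, n) / (n+1).
C(14, 7) = 3432
C(7) = 3432 / 8 = 429


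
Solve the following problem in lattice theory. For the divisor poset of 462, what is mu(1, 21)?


In a divisor lattice, mu(a,b) = mu(b/a) where mu is the classical Mobius function.
b/a = 21/1 = 21
Prime factorization of 21: primes [3, 7]
21 is squarefree with 2 prime factor(s), so mu(21) = (-1)^2 = 1


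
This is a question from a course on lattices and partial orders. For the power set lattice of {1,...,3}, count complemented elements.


An element a is complemented if some b has a meet b = bottom, a join b = top.
every subset A has complement S\A, so all elements are complemented.
Complemented elements: {}, {1}, {2}, {3}, {1,2}, {1,3}, ... (2 more)
Count: 8


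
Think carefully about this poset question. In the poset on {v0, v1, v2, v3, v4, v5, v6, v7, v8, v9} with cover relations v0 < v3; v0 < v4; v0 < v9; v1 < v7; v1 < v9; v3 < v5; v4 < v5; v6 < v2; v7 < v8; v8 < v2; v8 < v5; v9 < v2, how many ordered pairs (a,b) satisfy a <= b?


The order relation is {(a,b) : a <= b}, reflexive so it includes (a,a).
Examples: (v0,v0), (v0,v2), (v0,v3), (v0,v4), (v0,v5), ...
Total ordered pairs: 29


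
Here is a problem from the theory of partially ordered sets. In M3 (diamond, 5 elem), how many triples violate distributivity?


Distributive law: a ^ (b v c) = (a ^ b) v (a ^ c).
Check all 5^3 = 125 ordered triples (a,b,c).
  e.g. a=a1, b=a2, c=a3: lhs=a1 != rhs=0
  e.g. a=a1, b=a3, c=a2: lhs=a1 != rhs=0
Total violating triples: 6


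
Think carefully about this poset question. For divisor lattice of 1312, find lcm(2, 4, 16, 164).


In a divisor lattice, join = lcm (least common multiple).
Compute lcm iteratively: start with first element, then lcm(current, next).
Elements: [2, 4, 16, 164]
lcm(2,4) = 4
lcm(4,16) = 16
lcm(16,164) = 656
Final lcm = 656


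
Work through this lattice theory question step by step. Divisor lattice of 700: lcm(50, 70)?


Join=lcm.
gcd(50,70)=10
lcm=350


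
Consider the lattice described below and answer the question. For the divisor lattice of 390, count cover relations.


A cover relation a -< b holds when a < b with no c strictly between.
Cover relations:
  1 -< 2
  1 -< 3
  1 -< 5
  1 -< 13
  2 -< 6
  2 -< 10
  2 -< 26
  3 -< 6
  ...24 more
Total: 32


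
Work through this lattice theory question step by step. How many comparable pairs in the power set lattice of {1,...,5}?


A comparable pair {a,b} has a < b or b < a in the order.
Count unordered pairs where one element is strictly below the other.
Examples: {{},{1}}, {{},{2}}, {{},{3}}, {{},{4}}, ...
Total comparable pairs: 211


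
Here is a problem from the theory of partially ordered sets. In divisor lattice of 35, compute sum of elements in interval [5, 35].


Interval [5,35] in divisors of 35: [5, 35]
Sum = 40


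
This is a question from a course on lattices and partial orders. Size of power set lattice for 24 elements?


Power set = 2^n.
2^24 = 16777216


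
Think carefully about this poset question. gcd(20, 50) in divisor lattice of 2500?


Meet=gcd.
gcd(20,50)=10


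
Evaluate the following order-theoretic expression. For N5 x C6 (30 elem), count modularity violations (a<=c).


Modular law: if a <= c then a v (b ^ c) = (a v b) ^ c.
Check all triples (a,b,c) with a <= c among 30 elements.
  e.g. a=(a,0), b=(c,0), c=(b,0): lhs=(a,0) != rhs=(b,0)
  e.g. a=(a,0), b=(c,1), c=(b,0): lhs=(a,0) != rhs=(b,0)
Total violating triples: 126


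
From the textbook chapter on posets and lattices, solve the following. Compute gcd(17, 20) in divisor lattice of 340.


In a divisor lattice, meet = gcd (greatest common divisor).
By Euclidean algorithm or factoring: gcd(17,20) = 1


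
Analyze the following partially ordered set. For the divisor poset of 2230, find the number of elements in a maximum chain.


A chain is a totally ordered subset; we count the number of elements in a maximum chain.
Compute, for each element x, the size of the longest chain ending at x:
  1: 1
  2: 2
  5: 2
  223: 2
  10: 3
  446: 3
  ...
A maximum chain: 1 < 2 < 10 < 2230
Number of elements in the longest chain: 4


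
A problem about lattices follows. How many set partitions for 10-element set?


B(n) = number of set partitions of an n-element set.
B(n) satisfies the recurrence: B(n+1) = sum_k C(n,k)*B(k).
B(10) = 115975


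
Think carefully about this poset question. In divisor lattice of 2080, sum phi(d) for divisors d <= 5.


Divisors of 2080 up to 5: [1, 2, 4, 5]
phi values: [1, 1, 2, 4]
Sum = 8


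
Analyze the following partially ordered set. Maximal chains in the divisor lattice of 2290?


A maximal chain goes from the minimum element to a maximal element via cover relations.
Counting all min-to-max paths in the cover graph.
Total maximal chains: 6


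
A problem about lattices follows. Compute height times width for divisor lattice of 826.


Height = length of longest chain minus 1; width = size of largest antichain.
A maximum chain: 1 | 59 | 413 | 826  (height 3).
A maximum antichain: {2, 7, 59}  (width 3).
Product = 3 * 3 = 9


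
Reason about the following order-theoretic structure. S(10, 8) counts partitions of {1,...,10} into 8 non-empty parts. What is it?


S(n,k) = k*S(n-1,k) + S(n-1,k-1).
S(9,8) = 36, S(9,7) = 462
S(10,8) = 8*36 + 462 = 288 + 462
S(10,8) = 750


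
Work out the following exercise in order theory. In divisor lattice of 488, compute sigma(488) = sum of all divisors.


sigma(n) = sum of divisors.
Divisors of 488: [1, 2, 4, 8, 61, 122, 244, 488]
Sum = 930


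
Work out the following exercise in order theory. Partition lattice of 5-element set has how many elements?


B(n) = number of set partitions of an n-element set.
B(n) satisfies the recurrence: B(n+1) = sum_k C(n,k)*B(k).
B(5) = 52


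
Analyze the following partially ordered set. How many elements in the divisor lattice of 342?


Divisors of 342: [1, 2, 3, 6, 9, 18, 19, 38, 57, 114, 171, 342]
Count: 12


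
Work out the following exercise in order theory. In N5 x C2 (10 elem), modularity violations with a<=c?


Modular law: if a <= c then a v (b ^ c) = (a v b) ^ c.
Check all triples (a,b,c) with a <= c among 10 elements.
  e.g. a=(a,0), b=(c,0), c=(b,0): lhs=(a,0) != rhs=(b,0)
  e.g. a=(a,0), b=(c,1), c=(b,0): lhs=(a,0) != rhs=(b,0)
Total violating triples: 6


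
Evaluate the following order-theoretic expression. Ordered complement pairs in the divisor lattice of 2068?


Complement pair (a,b): a meet b = bottom, a join b = top.
Here: gcd(a,b)=1 and lcm(a,b)=2068, i.e. a*b=2068 with a,b coprime.
Pairs found: (1,2068), (4,517), (11,188), (44,47), ... (4 more)
Total ordered pairs: 8


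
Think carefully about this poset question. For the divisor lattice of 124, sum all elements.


sigma(n) = sum of divisors.
Divisors of 124: [1, 2, 4, 31, 62, 124]
Sum = 224


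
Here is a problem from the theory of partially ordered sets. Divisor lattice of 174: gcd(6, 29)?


Meet=gcd.
gcd(6,29)=1


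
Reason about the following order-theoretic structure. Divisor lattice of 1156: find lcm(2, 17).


In a divisor lattice, join = lcm (least common multiple).
gcd(2,17) = 1
lcm(2,17) = 2*17/gcd = 34/1 = 34


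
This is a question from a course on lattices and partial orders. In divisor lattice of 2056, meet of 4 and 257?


In a divisor lattice, meet = gcd (greatest common divisor).
By Euclidean algorithm or factoring: gcd(4,257) = 1


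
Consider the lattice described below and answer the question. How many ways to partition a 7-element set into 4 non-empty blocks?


S(n,k) = k*S(n-1,k) + S(n-1,k-1).
S(6,4) = 65, S(6,3) = 90
S(7,4) = 4*65 + 90 = 260 + 90
S(7,4) = 350


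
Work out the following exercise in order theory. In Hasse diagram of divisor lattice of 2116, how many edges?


A cover relation a -< b holds when a < b with no c strictly between.
Cover relations:
  1 -< 2
  1 -< 23
  2 -< 4
  2 -< 46
  4 -< 92
  23 -< 46
  23 -< 529
  46 -< 92
  ...4 more
Total: 12


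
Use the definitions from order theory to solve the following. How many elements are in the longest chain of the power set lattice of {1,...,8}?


A chain is a totally ordered subset; we count the number of elements in a maximum chain.
Compute, for each element x, the size of the longest chain ending at x:
  {}: 1
  {1}: 2
  {2}: 2
  {3}: 2
  {4}: 2
  {5}: 2
  ...
A maximum chain: {} < {1} < {1,2} < {1,2,3} < {1,2,3,4} < {1,2,3,4,5} < {1,2,3,4,5,6} < {1,2,3,4,5,6,7} < {1,2,3,4,5,6,7,8}
Number of elements in the longest chain: 9


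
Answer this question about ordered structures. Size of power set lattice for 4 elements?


Power set = 2^n.
2^4 = 16


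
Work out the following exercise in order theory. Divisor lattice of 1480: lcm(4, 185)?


Join=lcm.
gcd(4,185)=1
lcm=740


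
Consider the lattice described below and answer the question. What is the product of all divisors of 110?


Divisors of 110: [1, 2, 5, 10, 11, 22, 55, 110]
Product = n^(d(n)/2) = 110^(8/2)
Product = 146410000


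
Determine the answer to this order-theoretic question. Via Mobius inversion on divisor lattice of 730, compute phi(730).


phi(n) = n * prod_{p|n} (1 - 1/p).
Prime divisors of 730: [2, 5, 73]
phi(730) = 730 * (1 - 1/2) * (1 - 1/5) * (1 - 1/73)
phi(730) = 288


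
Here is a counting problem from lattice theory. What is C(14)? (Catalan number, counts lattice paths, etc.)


C(n) = C(2n, n) / (n+1).
C(28, 14) = 40116600
C(14) = 40116600 / 15 = 2674440


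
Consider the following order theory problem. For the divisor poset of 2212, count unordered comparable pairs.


A comparable pair {a,b} has a < b or b < a in the order.
Count unordered pairs where one element is strictly below the other.
Examples: {1,2}, {1,4}, {1,7}, {1,14}, ...
Total comparable pairs: 42


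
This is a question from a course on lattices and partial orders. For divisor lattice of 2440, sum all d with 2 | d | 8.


Interval [2,8] in divisors of 2440: [2, 4, 8]
Sum = 14


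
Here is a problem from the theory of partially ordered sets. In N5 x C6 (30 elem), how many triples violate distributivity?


Distributive law: a ^ (b v c) = (a ^ b) v (a ^ c).
Check all 30^3 = 27000 ordered triples (a,b,c).
  e.g. a=(b,0), b=(a,0), c=(c,0): lhs=(b,0) != rhs=(a,0)
  e.g. a=(b,0), b=(a,0), c=(c,1): lhs=(b,0) != rhs=(a,0)
Total violating triples: 432


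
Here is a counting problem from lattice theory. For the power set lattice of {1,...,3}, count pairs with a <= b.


The order relation is {(a,b) : a <= b}, reflexive so it includes (a,a).
Examples: ({},{}), ({},{1,2}), ({},{1,2,3}), ({},{1,3}), ({},{1}), ...
Total ordered pairs: 27


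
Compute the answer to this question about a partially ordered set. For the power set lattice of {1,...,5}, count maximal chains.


A maximal chain goes from the minimum element to a maximal element via cover relations.
Counting all min-to-max paths in the cover graph.
Total maximal chains: 120


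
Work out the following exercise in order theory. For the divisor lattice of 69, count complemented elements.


An element a is complemented if some b has a meet b = bottom, a join b = top.
a is complemented iff gcd(a, n/a)=1, i.e. a is a unitary divisor of 69.
Complemented elements: 1, 3, 23, 69
Count: 4


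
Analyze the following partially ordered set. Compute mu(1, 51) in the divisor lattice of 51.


In a divisor lattice, mu(a,b) = mu(b/a) where mu is the classical Mobius function.
b/a = 51/1 = 51
Prime factorization of 51: primes [3, 17]
51 is squarefree with 2 prime factor(s), so mu(51) = (-1)^2 = 1


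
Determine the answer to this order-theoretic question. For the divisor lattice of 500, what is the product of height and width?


Height = length of longest chain minus 1; width = size of largest antichain.
A maximum chain: 1 | 5 | 25 | 125 | 250 | 500  (height 5).
A maximum antichain: {4, 10, 25}  (width 3).
Product = 5 * 3 = 15


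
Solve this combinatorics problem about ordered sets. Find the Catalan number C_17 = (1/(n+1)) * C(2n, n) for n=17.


C(n) = C(2n, n) / (n+1).
C(34, 17) = 2333606220
C(17) = 2333606220 / 18 = 129644790


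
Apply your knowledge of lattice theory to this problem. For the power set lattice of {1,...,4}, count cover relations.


A cover relation a -< b holds when a < b with no c strictly between.
Cover relations:
  {} -< {1}
  {} -< {2}
  {} -< {3}
  {} -< {4}
  {1} -< {1,2}
  {1} -< {1,3}
  {1} -< {1,4}
  {2} -< {1,2}
  ...24 more
Total: 32


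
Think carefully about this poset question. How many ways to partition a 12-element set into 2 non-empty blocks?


S(n,k) = k*S(n-1,k) + S(n-1,k-1).
S(11,2) = 1023, S(11,1) = 1
S(12,2) = 2*1023 + 1 = 2046 + 1
S(12,2) = 2047


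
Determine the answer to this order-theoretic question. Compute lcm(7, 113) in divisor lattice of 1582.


In a divisor lattice, join = lcm (least common multiple).
gcd(7,113) = 1
lcm(7,113) = 7*113/gcd = 791/1 = 791


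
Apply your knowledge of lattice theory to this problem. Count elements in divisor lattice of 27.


Divisors of 27: [1, 3, 9, 27]
Count: 4


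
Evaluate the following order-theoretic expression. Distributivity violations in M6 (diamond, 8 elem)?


Distributive law: a ^ (b v c) = (a ^ b) v (a ^ c).
Check all 8^3 = 512 ordered triples (a,b,c).
  e.g. a=a1, b=a2, c=a3: lhs=a1 != rhs=0
  e.g. a=a1, b=a2, c=a4: lhs=a1 != rhs=0
Total violating triples: 120


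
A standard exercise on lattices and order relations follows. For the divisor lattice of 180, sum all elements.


sigma(n) = sum of divisors.
Divisors of 180: [1, 2, 3, 4, 5, 6, 9, 10, 12, 15, 18, 20, 30, 36, 45, 60, 90, 180]
Sum = 546


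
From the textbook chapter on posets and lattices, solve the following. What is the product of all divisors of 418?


Divisors of 418: [1, 2, 11, 19, 22, 38, 209, 418]
Product = n^(d(n)/2) = 418^(8/2)
Product = 30528476176


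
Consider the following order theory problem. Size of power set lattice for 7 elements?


Power set = 2^n.
2^7 = 128


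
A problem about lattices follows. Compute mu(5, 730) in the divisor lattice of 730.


In a divisor lattice, mu(a,b) = mu(b/a) where mu is the classical Mobius function.
b/a = 730/5 = 146
Prime factorization of 146: primes [2, 73]
146 is squarefree with 2 prime factor(s), so mu(146) = (-1)^2 = 1


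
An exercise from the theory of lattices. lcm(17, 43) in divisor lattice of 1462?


Join=lcm.
gcd(17,43)=1
lcm=731


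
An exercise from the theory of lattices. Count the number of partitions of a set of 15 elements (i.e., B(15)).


B(n) = number of set partitions of an n-element set.
B(n) satisfies the recurrence: B(n+1) = sum_k C(n,k)*B(k).
B(15) = 1382958545


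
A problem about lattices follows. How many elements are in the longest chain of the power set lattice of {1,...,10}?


A chain is a totally ordered subset; we count the number of elements in a maximum chain.
Compute, for each element x, the size of the longest chain ending at x:
  {}: 1
  {1}: 2
  {2}: 2
  {3}: 2
  {4}: 2
  {5}: 2
  ...
A maximum chain: {} < {1} < {1,2} < {1,2,3} < {1,2,3,4} < {1,2,3,4,5} < {1,2,3,4,5,6} < {1,2,3,4,5,6,7} < {1,2,3,4,5,6,7,8} < {1,2,3,4,5,6,7,8,9} < {1,2,3,4,5,6,7,8,9,10}
Number of elements in the longest chain: 11


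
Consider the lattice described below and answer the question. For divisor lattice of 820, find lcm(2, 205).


In a divisor lattice, join = lcm (least common multiple).
Compute lcm iteratively: start with first element, then lcm(current, next).
Elements: [2, 205]
lcm(2,205) = 410
Final lcm = 410


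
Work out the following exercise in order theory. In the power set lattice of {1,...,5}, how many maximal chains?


A maximal chain goes from the minimum element to a maximal element via cover relations.
Counting all min-to-max paths in the cover graph.
Total maximal chains: 120


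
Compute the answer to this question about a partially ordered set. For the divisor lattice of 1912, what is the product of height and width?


Height = length of longest chain minus 1; width = size of largest antichain.
A maximum chain: 1 | 239 | 478 | 956 | 1912  (height 4).
A maximum antichain: {2, 239}  (width 2).
Product = 4 * 2 = 8


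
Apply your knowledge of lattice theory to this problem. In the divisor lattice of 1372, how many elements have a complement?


An element a is complemented if some b has a meet b = bottom, a join b = top.
a is complemented iff gcd(a, n/a)=1, i.e. a is a unitary divisor of 1372.
Complemented elements: 1, 4, 343, 1372
Count: 4


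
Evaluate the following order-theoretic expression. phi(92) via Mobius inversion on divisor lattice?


phi(n) = n * prod_{p|n} (1 - 1/p).
Prime divisors of 92: [2, 23]
phi(92) = 92 * (1 - 1/2) * (1 - 1/23)
phi(92) = 44


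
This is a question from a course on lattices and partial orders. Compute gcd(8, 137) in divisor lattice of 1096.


In a divisor lattice, meet = gcd (greatest common divisor).
By Euclidean algorithm or factoring: gcd(8,137) = 1


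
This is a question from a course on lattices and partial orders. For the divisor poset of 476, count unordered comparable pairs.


A comparable pair {a,b} has a < b or b < a in the order.
Count unordered pairs where one element is strictly below the other.
Examples: {1,2}, {1,4}, {1,7}, {1,14}, ...
Total comparable pairs: 42


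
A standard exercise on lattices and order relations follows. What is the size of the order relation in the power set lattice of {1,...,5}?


The order relation is {(a,b) : a <= b}, reflexive so it includes (a,a).
Examples: ({},{}), ({},{1,2}), ({},{1,2,3}), ({},{1,2,3,4}), ({},{1,2,3,4,5}), ...
Total ordered pairs: 243


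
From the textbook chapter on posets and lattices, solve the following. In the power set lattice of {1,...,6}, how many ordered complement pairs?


Complement pair (a,b): a meet b = bottom, a join b = top.
Here: A intersect B = {} and A union B = {1,...,6}.
Pairs found: ({},{1,2,3,4,5,6}), ({1},{2,3,4,5,6}), ({2},{1,3,4,5,6}), ({3},{1,2,4,5,6}), ... (60 more)
Total ordered pairs: 64


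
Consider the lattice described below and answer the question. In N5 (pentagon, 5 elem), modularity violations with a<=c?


Modular law: if a <= c then a v (b ^ c) = (a v b) ^ c.
Check all triples (a,b,c) with a <= c among 5 elements.
  e.g. a=a, b=c, c=b: lhs=a != rhs=b
Total violating triples: 1


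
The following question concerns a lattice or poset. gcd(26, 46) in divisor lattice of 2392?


Meet=gcd.
gcd(26,46)=2


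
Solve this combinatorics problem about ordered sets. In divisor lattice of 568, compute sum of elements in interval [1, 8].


Interval [1,8] in divisors of 568: [1, 2, 4, 8]
Sum = 15


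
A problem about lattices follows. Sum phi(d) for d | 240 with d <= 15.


Divisors of 240 up to 15: [1, 2, 3, 4, 5, 6, 8, 10, 12, 15]
phi values: [1, 1, 2, 2, 4, 2, 4, 4, 4, 8]
Sum = 32


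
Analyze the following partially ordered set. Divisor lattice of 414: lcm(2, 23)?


Join=lcm.
gcd(2,23)=1
lcm=46


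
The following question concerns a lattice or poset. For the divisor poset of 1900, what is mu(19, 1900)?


In a divisor lattice, mu(a,b) = mu(b/a) where mu is the classical Mobius function.
b/a = 1900/19 = 100
Prime factorization of 100: primes [2, 5]
100 is not squarefree, so mu(100) = 0


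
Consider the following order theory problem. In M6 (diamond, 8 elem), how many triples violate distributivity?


Distributive law: a ^ (b v c) = (a ^ b) v (a ^ c).
Check all 8^3 = 512 ordered triples (a,b,c).
  e.g. a=a1, b=a2, c=a3: lhs=a1 != rhs=0
  e.g. a=a1, b=a2, c=a4: lhs=a1 != rhs=0
Total violating triples: 120


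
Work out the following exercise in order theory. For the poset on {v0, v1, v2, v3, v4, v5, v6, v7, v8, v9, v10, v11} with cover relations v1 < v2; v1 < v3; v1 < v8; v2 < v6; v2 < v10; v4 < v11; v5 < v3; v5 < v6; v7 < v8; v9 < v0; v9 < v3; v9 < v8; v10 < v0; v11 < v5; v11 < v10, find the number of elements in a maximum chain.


A chain is a totally ordered subset; we count the number of elements in a maximum chain.
Compute, for each element x, the size of the longest chain ending at x:
  v1: 1
  v4: 1
  v7: 1
  v9: 1
  v2: 2
  v11: 2
  ...
A maximum chain: v1 < v2 < v10 < v0
Number of elements in the longest chain: 4


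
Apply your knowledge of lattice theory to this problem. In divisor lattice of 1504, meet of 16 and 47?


In a divisor lattice, meet = gcd (greatest common divisor).
By Euclidean algorithm or factoring: gcd(16,47) = 1


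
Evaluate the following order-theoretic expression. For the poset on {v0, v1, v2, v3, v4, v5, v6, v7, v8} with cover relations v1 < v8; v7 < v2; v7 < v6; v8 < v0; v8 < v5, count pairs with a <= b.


The order relation is {(a,b) : a <= b}, reflexive so it includes (a,a).
Examples: (v0,v0), (v1,v0), (v1,v1), (v1,v5), (v1,v8), ...
Total ordered pairs: 16


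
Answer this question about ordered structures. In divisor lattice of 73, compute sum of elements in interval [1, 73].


Interval [1,73] in divisors of 73: [1, 73]
Sum = 74


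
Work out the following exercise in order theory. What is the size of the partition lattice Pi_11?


B(n) = number of set partitions of an n-element set.
B(n) satisfies the recurrence: B(n+1) = sum_k C(n,k)*B(k).
B(11) = 678570


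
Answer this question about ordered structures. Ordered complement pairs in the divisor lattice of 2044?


Complement pair (a,b): a meet b = bottom, a join b = top.
Here: gcd(a,b)=1 and lcm(a,b)=2044, i.e. a*b=2044 with a,b coprime.
Pairs found: (1,2044), (4,511), (7,292), (28,73), ... (4 more)
Total ordered pairs: 8


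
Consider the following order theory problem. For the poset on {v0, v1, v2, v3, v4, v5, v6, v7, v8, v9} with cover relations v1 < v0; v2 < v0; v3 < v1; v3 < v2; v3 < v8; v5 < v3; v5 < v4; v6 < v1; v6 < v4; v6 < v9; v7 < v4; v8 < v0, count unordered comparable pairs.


A comparable pair {a,b} has a < b or b < a in the order.
Count unordered pairs where one element is strictly below the other.
Examples: {v0,v1}, {v0,v2}, {v0,v3}, {v0,v5}, ...
Total comparable pairs: 18


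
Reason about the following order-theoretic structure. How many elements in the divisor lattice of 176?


Divisors of 176: [1, 2, 4, 8, 11, 16, 22, 44, 88, 176]
Count: 10


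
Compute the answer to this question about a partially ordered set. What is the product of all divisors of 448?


Divisors of 448: [1, 2, 4, 7, 8, 14, 16, 28, 32, 56, 64, 112, 224, 448]
Product = n^(d(n)/2) = 448^(14/2)
Product = 3621980417894121472


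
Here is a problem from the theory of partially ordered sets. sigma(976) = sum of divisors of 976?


sigma(n) = sum of divisors.
Divisors of 976: [1, 2, 4, 8, 16, 61, 122, 244, 488, 976]
Sum = 1922


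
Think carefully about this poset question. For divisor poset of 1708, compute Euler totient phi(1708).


phi(n) = n * prod_{p|n} (1 - 1/p).
Prime divisors of 1708: [2, 7, 61]
phi(1708) = 1708 * (1 - 1/2) * (1 - 1/7) * (1 - 1/61)
phi(1708) = 720


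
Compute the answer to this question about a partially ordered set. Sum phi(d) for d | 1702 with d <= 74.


Divisors of 1702 up to 74: [1, 2, 23, 37, 46, 74]
phi values: [1, 1, 22, 36, 22, 36]
Sum = 118


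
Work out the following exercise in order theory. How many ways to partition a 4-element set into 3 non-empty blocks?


S(n,k) = k*S(n-1,k) + S(n-1,k-1).
S(3,3) = 1, S(3,2) = 3
S(4,3) = 3*1 + 3 = 3 + 3
S(4,3) = 6


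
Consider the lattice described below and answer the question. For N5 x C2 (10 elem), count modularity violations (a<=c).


Modular law: if a <= c then a v (b ^ c) = (a v b) ^ c.
Check all triples (a,b,c) with a <= c among 10 elements.
  e.g. a=(a,0), b=(c,0), c=(b,0): lhs=(a,0) != rhs=(b,0)
  e.g. a=(a,0), b=(c,1), c=(b,0): lhs=(a,0) != rhs=(b,0)
Total violating triples: 6


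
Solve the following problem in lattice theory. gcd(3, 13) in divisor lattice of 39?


Meet=gcd.
gcd(3,13)=1


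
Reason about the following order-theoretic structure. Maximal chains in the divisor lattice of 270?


A maximal chain goes from the minimum element to a maximal element via cover relations.
Counting all min-to-max paths in the cover graph.
Total maximal chains: 20


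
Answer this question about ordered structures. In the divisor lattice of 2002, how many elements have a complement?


An element a is complemented if some b has a meet b = bottom, a join b = top.
a is complemented iff gcd(a, n/a)=1, i.e. a is a unitary divisor of 2002.
Complemented elements: 1, 2, 7, 11, 13, 14, ... (10 more)
Count: 16


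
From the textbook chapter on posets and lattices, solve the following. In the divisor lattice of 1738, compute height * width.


Height = length of longest chain minus 1; width = size of largest antichain.
A maximum chain: 1 | 79 | 869 | 1738  (height 3).
A maximum antichain: {2, 11, 79}  (width 3).
Product = 3 * 3 = 9
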